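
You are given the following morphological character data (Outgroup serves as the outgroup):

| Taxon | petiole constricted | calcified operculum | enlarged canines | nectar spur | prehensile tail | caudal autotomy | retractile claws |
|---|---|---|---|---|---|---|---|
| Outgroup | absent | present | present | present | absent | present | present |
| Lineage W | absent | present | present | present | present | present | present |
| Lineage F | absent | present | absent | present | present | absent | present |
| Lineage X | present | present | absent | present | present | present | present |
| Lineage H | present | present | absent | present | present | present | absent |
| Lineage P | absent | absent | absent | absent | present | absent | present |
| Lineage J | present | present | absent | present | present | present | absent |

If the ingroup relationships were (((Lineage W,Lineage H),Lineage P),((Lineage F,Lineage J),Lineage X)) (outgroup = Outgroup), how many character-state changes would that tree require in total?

Map each character onto (((Lineage W,Lineage H),Lineage P),((Lineage F,Lineage J),Lineage X)) (rooted by Outgroup) and count the minimum state changes it requires (Fitch parsimony):
petiole constricted: 3; calcified operculum: 1; enlarged canines: 2; nectar spur: 1; prehensile tail: 1; caudal autotomy: 2; retractile claws: 2.
Total tree length = 12.

12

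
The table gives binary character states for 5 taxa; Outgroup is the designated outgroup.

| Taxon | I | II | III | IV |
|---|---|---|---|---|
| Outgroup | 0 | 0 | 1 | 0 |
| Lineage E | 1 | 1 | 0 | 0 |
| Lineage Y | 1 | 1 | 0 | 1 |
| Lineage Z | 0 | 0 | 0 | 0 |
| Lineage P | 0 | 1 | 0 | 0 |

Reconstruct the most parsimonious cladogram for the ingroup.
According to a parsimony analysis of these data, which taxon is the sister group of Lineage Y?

Lineage E

Character polarity is set by the outgroup: the derived state is whichever differs from the outgroup's state, so for III the derived state is '0', and for the remaining characters it is '1'.
I: derived state '1' in Lineage E and Lineage Y only — synapomorphy for {Lineage E, Lineage Y}.
II (derived state '1') is shared by Lineage E, Lineage P, and Lineage Y — a synapomorphy uniting that clade.
III (derived state '0') is shared by all ingroup taxa — unites the whole ingroup.
IV: derived state '1' in Lineage Y only — an autapomorphy, so it tells us nothing about relationships among taxa.
Most parsimonious ingroup topology: (((Lineage E,Lineage Y),Lineage P),Lineage Z).
Lineage Y and Lineage E form a cherry on this tree, so they are sister taxa.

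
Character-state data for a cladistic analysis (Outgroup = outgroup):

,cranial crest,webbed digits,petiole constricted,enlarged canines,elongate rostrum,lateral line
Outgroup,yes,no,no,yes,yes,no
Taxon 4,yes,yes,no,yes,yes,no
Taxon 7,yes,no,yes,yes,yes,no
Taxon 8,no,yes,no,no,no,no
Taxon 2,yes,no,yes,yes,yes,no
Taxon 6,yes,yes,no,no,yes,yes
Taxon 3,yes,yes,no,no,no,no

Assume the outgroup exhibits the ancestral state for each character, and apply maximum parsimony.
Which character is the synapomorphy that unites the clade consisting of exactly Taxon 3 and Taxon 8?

elongate rostrum

Character polarity is set by the outgroup: the derived state is whichever differs from the outgroup's state, so for cranial crest, enlarged canines, elongate rostrum the derived state is 'no', and for the remaining characters it is 'yes'.
cranial crest (derived state 'no') is unique to Taxon 8 (autapomorphy; uninformative for grouping).
Only Taxon 3, Taxon 4, Taxon 6, and Taxon 8 show the derived state 'yes' for webbed digits, supporting them as a clade.
Only Taxon 2 and Taxon 7 show the derived state 'yes' for petiole constricted, supporting them as a clade.
enlarged canines (derived state 'no') is shared by Taxon 3, Taxon 6, and Taxon 8 — a synapomorphy uniting that clade.
elongate rostrum: derived state 'no' in Taxon 3 and Taxon 8 only — synapomorphy for {Taxon 3, Taxon 8}.
lateral line: derived state 'yes' in Taxon 6 only — an autapomorphy, so it tells us nothing about relationships among taxa.
Most parsimonious ingroup topology: ((Taxon 4,((Taxon 8,Taxon 3),Taxon 6)),(Taxon 7,Taxon 2)).
The clade {Taxon 3, Taxon 8} is supported by elongate rostrum: its derived state 'no' occurs in exactly those taxa and in no other taxon (including the outgroup).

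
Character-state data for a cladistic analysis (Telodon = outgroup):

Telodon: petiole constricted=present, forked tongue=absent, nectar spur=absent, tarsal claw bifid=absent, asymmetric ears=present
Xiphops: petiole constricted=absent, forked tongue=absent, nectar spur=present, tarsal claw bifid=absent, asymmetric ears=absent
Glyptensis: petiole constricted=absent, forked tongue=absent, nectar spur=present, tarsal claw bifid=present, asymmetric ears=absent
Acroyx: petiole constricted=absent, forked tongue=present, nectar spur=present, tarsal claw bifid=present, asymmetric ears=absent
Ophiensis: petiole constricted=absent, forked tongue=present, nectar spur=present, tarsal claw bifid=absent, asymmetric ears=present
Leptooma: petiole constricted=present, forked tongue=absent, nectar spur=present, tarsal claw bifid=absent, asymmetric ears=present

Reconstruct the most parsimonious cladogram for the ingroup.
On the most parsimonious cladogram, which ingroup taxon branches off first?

Leptooma

Character polarity is set by the outgroup: the derived state is whichever differs from the outgroup's state, so for petiole constricted, asymmetric ears the derived state is 'absent', and for the remaining characters it is 'present'.
petiole constricted (derived state 'absent') is shared by Acroyx, Glyptensis, Ophiensis, and Xiphops — a synapomorphy uniting that clade.
forked tongue (state 'present') occurs in Acroyx and Ophiensis but conflicts with the nesting implied by the other characters — most parsimoniously interpreted as homoplasy.
nectar spur (derived state 'present') is shared by all ingroup taxa — unites the whole ingroup.
tarsal claw bifid (derived state 'present') is shared by Acroyx and Glyptensis — a synapomorphy uniting that clade.
Only Acroyx, Glyptensis, and Xiphops show the derived state 'absent' for asymmetric ears, supporting them as a clade.
Most parsimonious ingroup topology: (((Xiphops,(Glyptensis,Acroyx)),Ophiensis),Leptooma).
Leptooma is sister to the clade containing all other ingroup taxa, so it is the earliest-diverging (most basal) ingroup lineage.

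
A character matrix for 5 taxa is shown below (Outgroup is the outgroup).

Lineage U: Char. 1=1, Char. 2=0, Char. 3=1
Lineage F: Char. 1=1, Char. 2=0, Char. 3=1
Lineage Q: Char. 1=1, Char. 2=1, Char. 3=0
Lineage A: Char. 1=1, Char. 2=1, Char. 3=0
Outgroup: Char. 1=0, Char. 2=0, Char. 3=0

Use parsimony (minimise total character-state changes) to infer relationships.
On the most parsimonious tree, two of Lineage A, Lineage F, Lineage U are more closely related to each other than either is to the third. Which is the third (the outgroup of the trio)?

Lineage A

The outgroup has state '0' for every character, so '1' is the derived state throughout.
All ingroup taxa share the derived state '1' for Char. 1; it defines the ingroup but does not resolve relationships within it.
Char. 2: derived state '1' in Lineage A and Lineage Q only — synapomorphy for {Lineage A, Lineage Q}.
Char. 3 (derived state '1') is shared by Lineage F and Lineage U — a synapomorphy uniting that clade.
Most parsimonious ingroup topology: ((Lineage A,Lineage Q),(Lineage F,Lineage U)).
Lineage F and Lineage U share a more recent common ancestor with each other than either does with Lineage A, so Lineage A is the least closely related of the three.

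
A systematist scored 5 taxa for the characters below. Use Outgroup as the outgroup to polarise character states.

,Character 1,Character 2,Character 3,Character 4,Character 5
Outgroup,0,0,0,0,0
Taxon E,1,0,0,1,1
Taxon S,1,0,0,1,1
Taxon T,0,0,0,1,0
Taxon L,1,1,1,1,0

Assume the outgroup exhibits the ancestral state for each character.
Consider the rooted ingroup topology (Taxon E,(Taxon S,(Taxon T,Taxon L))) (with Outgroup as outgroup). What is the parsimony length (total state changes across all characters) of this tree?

Map each character onto (Taxon E,(Taxon S,(Taxon T,Taxon L))) (rooted by Outgroup) and count the minimum state changes it requires (Fitch parsimony):
Character 1: 2; Character 2: 1; Character 3: 1; Character 4: 1; Character 5: 2.
Total tree length = 7.

7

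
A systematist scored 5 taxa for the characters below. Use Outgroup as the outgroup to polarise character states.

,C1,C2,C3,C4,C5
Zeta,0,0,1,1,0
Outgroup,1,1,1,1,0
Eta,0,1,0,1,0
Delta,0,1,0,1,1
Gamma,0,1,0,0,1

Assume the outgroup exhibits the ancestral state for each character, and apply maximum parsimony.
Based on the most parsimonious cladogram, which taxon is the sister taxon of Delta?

Gamma

Character polarity is set by the outgroup: the derived state is whichever differs from the outgroup's state, so for C1, C2, C3, C4 the derived state is '0', and for the remaining characters it is '1'.
C1 (derived state '0') is shared by all ingroup taxa — unites the whole ingroup.
C2 (derived state '0') is unique to Zeta (autapomorphy; uninformative for grouping).
Only Delta, Eta, and Gamma show the derived state '0' for C3, supporting them as a clade.
C4: derived state '0' in Gamma only — an autapomorphy, so it tells us nothing about relationships among taxa.
C5 (derived state '1') is shared by Delta and Gamma — a synapomorphy uniting that clade.
Most parsimonious ingroup topology: (((Delta,Gamma),Eta),Zeta).
Delta and Gamma form a cherry on this tree, so they are sister taxa.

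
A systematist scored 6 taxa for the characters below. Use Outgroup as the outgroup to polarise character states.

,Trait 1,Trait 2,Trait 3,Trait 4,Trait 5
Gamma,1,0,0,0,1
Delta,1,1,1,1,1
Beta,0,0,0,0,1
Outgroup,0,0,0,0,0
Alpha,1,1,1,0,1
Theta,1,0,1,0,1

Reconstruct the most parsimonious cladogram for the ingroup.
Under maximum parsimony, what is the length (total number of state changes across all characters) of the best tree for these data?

The outgroup has state '0' for every character, so '1' is the derived state throughout.
Trait 1: derived state '1' in Alpha, Delta, Gamma, and Theta only — synapomorphy for {Alpha, Delta, Gamma, Theta}.
Only Alpha and Delta show the derived state '1' for Trait 2, supporting them as a clade.
Trait 3: derived state '1' in Alpha, Delta, and Theta only — synapomorphy for {Alpha, Delta, Theta}.
Trait 4 (derived state '1') is unique to Delta (autapomorphy; uninformative for grouping).
Trait 5 (derived state '1') is shared by all ingroup taxa — unites the whole ingroup.
Most parsimonious ingroup topology: ((((Alpha,Delta),Theta),Gamma),Beta).
Changes per character on this tree: Trait 1: 1; Trait 2: 1; Trait 3: 1; Trait 4: 1; Trait 5: 1.
Total = 5.

5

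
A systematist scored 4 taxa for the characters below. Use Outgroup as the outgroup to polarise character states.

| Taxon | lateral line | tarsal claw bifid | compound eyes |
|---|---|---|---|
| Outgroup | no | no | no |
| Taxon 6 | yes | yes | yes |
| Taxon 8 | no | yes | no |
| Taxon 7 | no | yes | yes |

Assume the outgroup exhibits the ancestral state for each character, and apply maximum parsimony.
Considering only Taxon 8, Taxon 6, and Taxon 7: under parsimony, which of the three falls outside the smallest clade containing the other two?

Taxon 8

The outgroup has state 'no' for every character, so 'yes' is the derived state throughout.
lateral line: derived state 'yes' in Taxon 6 only — an autapomorphy, so it tells us nothing about relationships among taxa.
All ingroup taxa share the derived state 'yes' for tarsal claw bifid; it defines the ingroup but does not resolve relationships within it.
Only Taxon 6 and Taxon 7 show the derived state 'yes' for compound eyes, supporting them as a clade.
Most parsimonious ingroup topology: ((Taxon 6,Taxon 7),Taxon 8).
Taxon 6 and Taxon 7 share a more recent common ancestor with each other than either does with Taxon 8, so Taxon 8 is the least closely related of the three.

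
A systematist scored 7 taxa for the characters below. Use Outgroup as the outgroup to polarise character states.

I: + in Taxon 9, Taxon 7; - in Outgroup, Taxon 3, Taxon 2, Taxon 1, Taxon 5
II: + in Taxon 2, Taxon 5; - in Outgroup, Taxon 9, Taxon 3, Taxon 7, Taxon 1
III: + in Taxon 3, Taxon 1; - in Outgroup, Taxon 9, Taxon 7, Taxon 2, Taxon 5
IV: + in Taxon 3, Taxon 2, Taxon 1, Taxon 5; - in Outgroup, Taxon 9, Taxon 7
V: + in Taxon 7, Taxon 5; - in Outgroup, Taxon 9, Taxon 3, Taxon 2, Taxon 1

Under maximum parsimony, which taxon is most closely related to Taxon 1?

Taxon 3

The outgroup has state '-' for every character, so '+' is the derived state throughout.
I (derived state '+') is shared by Taxon 7 and Taxon 9 — a synapomorphy uniting that clade.
II (derived state '+') is shared by Taxon 2 and Taxon 5 — a synapomorphy uniting that clade.
Only Taxon 1 and Taxon 3 show the derived state '+' for III, supporting them as a clade.
IV: derived state '+' in Taxon 1, Taxon 2, Taxon 3, and Taxon 5 only — synapomorphy for {Taxon 1, Taxon 2, Taxon 3, Taxon 5}.
V (state '+') occurs in Taxon 5 and Taxon 7 but conflicts with the nesting implied by the other characters — most parsimoniously interpreted as homoplasy.
Most parsimonious ingroup topology: ((Taxon 9,Taxon 7),((Taxon 3,Taxon 1),(Taxon 2,Taxon 5))).
Taxon 1 and Taxon 3 form a cherry on this tree, so they are sister taxa.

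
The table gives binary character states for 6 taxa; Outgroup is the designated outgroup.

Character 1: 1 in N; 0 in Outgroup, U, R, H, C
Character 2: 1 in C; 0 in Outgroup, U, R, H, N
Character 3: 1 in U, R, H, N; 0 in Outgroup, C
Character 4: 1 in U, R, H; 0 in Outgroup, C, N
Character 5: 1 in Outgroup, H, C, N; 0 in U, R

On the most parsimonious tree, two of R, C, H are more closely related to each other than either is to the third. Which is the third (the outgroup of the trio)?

C

Character polarity is set by the outgroup: the derived state is whichever differs from the outgroup's state, so for Character 5 the derived state is '0', and for the remaining characters it is '1'.
Character 1 (derived state '1') is unique to N (autapomorphy; uninformative for grouping).
Character 2 (derived state '1') is unique to C (autapomorphy; uninformative for grouping).
Character 3 (derived state '1') is shared by H, N, R, and U — a synapomorphy uniting that clade.
Only H, R, and U show the derived state '1' for Character 4, supporting them as a clade.
Character 5: derived state '0' in R and U only — synapomorphy for {R, U}.
Most parsimonious ingroup topology: ((((U,R),H),N),C).
H and R share a more recent common ancestor with each other than either does with C, so C is the least closely related of the three.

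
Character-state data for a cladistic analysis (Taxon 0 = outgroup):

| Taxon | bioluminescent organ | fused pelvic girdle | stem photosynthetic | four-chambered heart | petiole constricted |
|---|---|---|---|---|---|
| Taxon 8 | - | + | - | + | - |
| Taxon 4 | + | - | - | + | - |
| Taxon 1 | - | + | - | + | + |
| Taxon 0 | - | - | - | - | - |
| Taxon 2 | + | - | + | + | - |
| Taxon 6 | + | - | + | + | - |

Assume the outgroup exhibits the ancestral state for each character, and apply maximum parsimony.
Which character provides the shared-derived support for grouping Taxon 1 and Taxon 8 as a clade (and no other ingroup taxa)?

The outgroup has state '-' for every character, so '+' is the derived state throughout.
Only Taxon 2, Taxon 4, and Taxon 6 show the derived state '+' for bioluminescent organ, supporting them as a clade.
fused pelvic girdle (derived state '+') is shared by Taxon 1 and Taxon 8 — a synapomorphy uniting that clade.
stem photosynthetic: derived state '+' in Taxon 2 and Taxon 6 only — synapomorphy for {Taxon 2, Taxon 6}.
All ingroup taxa share the derived state '+' for four-chambered heart; it defines the ingroup but does not resolve relationships within it.
petiole constricted: derived state '+' in Taxon 1 only — an autapomorphy, so it tells us nothing about relationships among taxa.
Most parsimonious ingroup topology: ((Taxon 4,(Taxon 6,Taxon 2)),(Taxon 8,Taxon 1)).
The clade {Taxon 1, Taxon 8} is supported by fused pelvic girdle: its derived state '+' occurs in exactly those taxa and in no other taxon (including the outgroup).

fused pelvic girdle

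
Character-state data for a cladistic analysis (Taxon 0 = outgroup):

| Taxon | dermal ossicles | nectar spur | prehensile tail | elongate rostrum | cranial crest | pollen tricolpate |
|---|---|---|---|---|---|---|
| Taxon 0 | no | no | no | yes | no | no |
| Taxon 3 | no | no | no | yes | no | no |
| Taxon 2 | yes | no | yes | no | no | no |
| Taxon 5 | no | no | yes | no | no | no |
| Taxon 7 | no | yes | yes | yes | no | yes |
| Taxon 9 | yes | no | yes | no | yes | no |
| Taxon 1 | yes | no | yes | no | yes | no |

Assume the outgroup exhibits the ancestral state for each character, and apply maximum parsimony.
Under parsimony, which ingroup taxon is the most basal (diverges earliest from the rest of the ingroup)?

Character polarity is set by the outgroup: the derived state is whichever differs from the outgroup's state, so for elongate rostrum the derived state is 'no', and for the remaining characters it is 'yes'.
Only Taxon 1, Taxon 2, and Taxon 9 show the derived state 'yes' for dermal ossicles, supporting them as a clade.
nectar spur (derived state 'yes') is unique to Taxon 7 (autapomorphy; uninformative for grouping).
prehensile tail: derived state 'yes' in Taxon 1, Taxon 2, Taxon 5, Taxon 7, and Taxon 9 only — synapomorphy for {Taxon 1, Taxon 2, Taxon 5, Taxon 7, Taxon 9}.
elongate rostrum (derived state 'no') is shared by Taxon 1, Taxon 2, Taxon 5, and Taxon 9 — a synapomorphy uniting that clade.
cranial crest: derived state 'yes' in Taxon 1 and Taxon 9 only — synapomorphy for {Taxon 1, Taxon 9}.
pollen tricolpate (derived state 'yes') is unique to Taxon 7 (autapomorphy; uninformative for grouping).
Most parsimonious ingroup topology: (Taxon 3,(((Taxon 2,(Taxon 9,Taxon 1)),Taxon 5),Taxon 7)).
Taxon 3 is sister to the clade containing all other ingroup taxa, so it is the earliest-diverging (most basal) ingroup lineage.

Taxon 3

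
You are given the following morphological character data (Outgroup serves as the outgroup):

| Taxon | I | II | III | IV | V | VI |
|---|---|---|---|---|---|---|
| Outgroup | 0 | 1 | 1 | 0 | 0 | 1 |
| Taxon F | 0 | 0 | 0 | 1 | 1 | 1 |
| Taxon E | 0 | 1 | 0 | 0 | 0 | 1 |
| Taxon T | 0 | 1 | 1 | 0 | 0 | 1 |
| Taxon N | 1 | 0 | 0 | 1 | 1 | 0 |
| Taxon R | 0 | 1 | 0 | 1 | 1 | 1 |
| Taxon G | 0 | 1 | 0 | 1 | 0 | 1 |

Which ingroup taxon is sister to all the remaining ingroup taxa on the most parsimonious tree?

Taxon T

Character polarity is set by the outgroup: the derived state is whichever differs from the outgroup's state, so for II, III, VI the derived state is '0', and for the remaining characters it is '1'.
I (derived state '1') is unique to Taxon N (autapomorphy; uninformative for grouping).
II (derived state '0') is shared by Taxon F and Taxon N — a synapomorphy uniting that clade.
Only Taxon E, Taxon F, Taxon G, Taxon N, and Taxon R show the derived state '0' for III, supporting them as a clade.
IV: derived state '1' in Taxon F, Taxon G, Taxon N, and Taxon R only — synapomorphy for {Taxon F, Taxon G, Taxon N, Taxon R}.
V (derived state '1') is shared by Taxon F, Taxon N, and Taxon R — a synapomorphy uniting that clade.
VI: derived state '0' in Taxon N only — an autapomorphy, so it tells us nothing about relationships among taxa.
Most parsimonious ingroup topology: (((((Taxon F,Taxon N),Taxon R),Taxon G),Taxon E),Taxon T).
Taxon T is sister to the clade containing all other ingroup taxa, so it is the earliest-diverging (most basal) ingroup lineage.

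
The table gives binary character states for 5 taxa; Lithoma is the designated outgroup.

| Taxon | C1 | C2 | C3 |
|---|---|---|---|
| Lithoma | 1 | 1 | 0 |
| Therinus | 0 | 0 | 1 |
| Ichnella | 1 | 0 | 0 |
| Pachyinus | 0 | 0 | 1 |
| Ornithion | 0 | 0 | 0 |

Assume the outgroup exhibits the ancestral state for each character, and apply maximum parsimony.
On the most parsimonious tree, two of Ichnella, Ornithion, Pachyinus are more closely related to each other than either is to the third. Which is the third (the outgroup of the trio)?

Character polarity is set by the outgroup: the derived state is whichever differs from the outgroup's state, so for C1, C2 the derived state is '0', and for the remaining characters it is '1'.
C1 (derived state '0') is shared by Ornithion, Pachyinus, and Therinus — a synapomorphy uniting that clade.
C2 (derived state '0') is shared by all ingroup taxa — unites the whole ingroup.
Only Pachyinus and Therinus show the derived state '1' for C3, supporting them as a clade.
Most parsimonious ingroup topology: (((Therinus,Pachyinus),Ornithion),Ichnella).
Ornithion and Pachyinus share a more recent common ancestor with each other than either does with Ichnella, so Ichnella is the least closely related of the three.

Ichnella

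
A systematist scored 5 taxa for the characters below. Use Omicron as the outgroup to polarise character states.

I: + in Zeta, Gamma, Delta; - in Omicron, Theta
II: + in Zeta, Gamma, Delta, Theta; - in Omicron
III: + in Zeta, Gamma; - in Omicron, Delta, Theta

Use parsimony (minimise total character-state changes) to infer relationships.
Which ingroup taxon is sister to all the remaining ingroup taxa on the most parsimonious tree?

The outgroup has state '-' for every character, so '+' is the derived state throughout.
I: derived state '+' in Delta, Gamma, and Zeta only — synapomorphy for {Delta, Gamma, Zeta}.
II (derived state '+') is shared by all ingroup taxa — unites the whole ingroup.
III: derived state '+' in Gamma and Zeta only — synapomorphy for {Gamma, Zeta}.
Most parsimonious ingroup topology: (((Zeta,Gamma),Delta),Theta).
Theta is sister to the clade containing all other ingroup taxa, so it is the earliest-diverging (most basal) ingroup lineage.

Theta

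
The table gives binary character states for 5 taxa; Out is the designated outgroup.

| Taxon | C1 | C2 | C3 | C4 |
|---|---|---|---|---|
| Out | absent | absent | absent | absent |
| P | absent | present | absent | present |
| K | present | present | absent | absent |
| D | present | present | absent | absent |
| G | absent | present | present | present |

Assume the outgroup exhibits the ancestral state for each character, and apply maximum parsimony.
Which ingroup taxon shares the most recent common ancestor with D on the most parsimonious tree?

K

The outgroup has state 'absent' for every character, so 'present' is the derived state throughout.
C1: derived state 'present' in D and K only — synapomorphy for {D, K}.
C2 (derived state 'present') is shared by all ingroup taxa — unites the whole ingroup.
C3 (derived state 'present') is unique to G (autapomorphy; uninformative for grouping).
C4 (derived state 'present') is shared by G and P — a synapomorphy uniting that clade.
Most parsimonious ingroup topology: ((P,G),(K,D)).
D and K form a cherry on this tree, so they are sister taxa.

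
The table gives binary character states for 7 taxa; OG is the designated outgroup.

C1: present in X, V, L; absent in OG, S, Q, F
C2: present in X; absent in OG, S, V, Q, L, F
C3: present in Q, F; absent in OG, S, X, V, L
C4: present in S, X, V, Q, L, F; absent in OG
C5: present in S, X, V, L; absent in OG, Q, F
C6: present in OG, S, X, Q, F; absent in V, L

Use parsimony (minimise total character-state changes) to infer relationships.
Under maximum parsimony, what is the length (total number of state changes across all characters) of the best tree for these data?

Character polarity is set by the outgroup: the derived state is whichever differs from the outgroup's state, so for C6 the derived state is 'absent', and for the remaining characters it is 'present'.
C1 (derived state 'present') is shared by L, V, and X — a synapomorphy uniting that clade.
C2: derived state 'present' in X only — an autapomorphy, so it tells us nothing about relationships among taxa.
C3 (derived state 'present') is shared by F and Q — a synapomorphy uniting that clade.
All ingroup taxa share the derived state 'present' for C4; it defines the ingroup but does not resolve relationships within it.
C5: derived state 'present' in L, S, V, and X only — synapomorphy for {L, S, V, X}.
C6 (derived state 'absent') is shared by L and V — a synapomorphy uniting that clade.
Most parsimonious ingroup topology: ((S,(X,(V,L))),(Q,F)).
Changes per character on this tree: C1: 1; C2: 1; C3: 1; C4: 1; C5: 1; C6: 1.
Total = 6.

6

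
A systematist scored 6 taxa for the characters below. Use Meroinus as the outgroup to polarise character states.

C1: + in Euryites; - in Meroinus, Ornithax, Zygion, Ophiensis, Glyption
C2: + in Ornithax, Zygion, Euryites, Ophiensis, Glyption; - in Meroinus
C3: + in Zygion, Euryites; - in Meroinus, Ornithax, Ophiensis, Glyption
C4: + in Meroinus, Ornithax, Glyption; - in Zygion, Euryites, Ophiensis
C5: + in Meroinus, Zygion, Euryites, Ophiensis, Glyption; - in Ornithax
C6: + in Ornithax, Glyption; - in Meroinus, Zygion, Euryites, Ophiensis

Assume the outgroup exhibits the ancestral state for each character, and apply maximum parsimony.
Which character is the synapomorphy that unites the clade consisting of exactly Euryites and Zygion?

Character polarity is set by the outgroup: the derived state is whichever differs from the outgroup's state, so for C4, C5 the derived state is '-', and for the remaining characters it is '+'.
C1 (derived state '+') is unique to Euryites (autapomorphy; uninformative for grouping).
C2 (derived state '+') is shared by all ingroup taxa — unites the whole ingroup.
C3: derived state '+' in Euryites and Zygion only — synapomorphy for {Euryites, Zygion}.
Only Euryites, Ophiensis, and Zygion show the derived state '-' for C4, supporting them as a clade.
C5 (derived state '-') is unique to Ornithax (autapomorphy; uninformative for grouping).
C6: derived state '+' in Glyption and Ornithax only — synapomorphy for {Glyption, Ornithax}.
Most parsimonious ingroup topology: ((Ornithax,Glyption),((Zygion,Euryites),Ophiensis)).
The clade {Euryites, Zygion} is supported by C3: its derived state '+' occurs in exactly those taxa and in no other taxon (including the outgroup).

C3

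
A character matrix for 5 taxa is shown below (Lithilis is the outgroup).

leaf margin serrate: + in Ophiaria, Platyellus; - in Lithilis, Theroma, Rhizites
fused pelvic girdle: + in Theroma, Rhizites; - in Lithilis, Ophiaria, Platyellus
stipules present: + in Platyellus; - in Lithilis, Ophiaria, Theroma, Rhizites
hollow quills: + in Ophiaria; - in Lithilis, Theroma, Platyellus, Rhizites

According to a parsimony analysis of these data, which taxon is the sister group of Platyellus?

Ophiaria

The outgroup has state '-' for every character, so '+' is the derived state throughout.
leaf margin serrate (derived state '+') is shared by Ophiaria and Platyellus — a synapomorphy uniting that clade.
Only Rhizites and Theroma show the derived state '+' for fused pelvic girdle, supporting them as a clade.
stipules present: derived state '+' in Platyellus only — an autapomorphy, so it tells us nothing about relationships among taxa.
hollow quills (derived state '+') is unique to Ophiaria (autapomorphy; uninformative for grouping).
Most parsimonious ingroup topology: ((Ophiaria,Platyellus),(Theroma,Rhizites)).
Platyellus and Ophiaria form a cherry on this tree, so they are sister taxa.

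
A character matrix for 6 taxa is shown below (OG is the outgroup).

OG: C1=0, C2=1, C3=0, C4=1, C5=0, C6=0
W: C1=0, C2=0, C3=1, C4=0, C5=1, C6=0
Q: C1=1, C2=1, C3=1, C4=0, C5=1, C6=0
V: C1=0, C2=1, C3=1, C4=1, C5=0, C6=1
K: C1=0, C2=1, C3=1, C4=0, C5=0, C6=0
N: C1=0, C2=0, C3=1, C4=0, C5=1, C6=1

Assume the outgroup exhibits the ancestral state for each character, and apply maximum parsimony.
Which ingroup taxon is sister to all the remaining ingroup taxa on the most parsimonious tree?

V

Character polarity is set by the outgroup: the derived state is whichever differs from the outgroup's state, so for C2, C4 the derived state is '0', and for the remaining characters it is '1'.
C1 (derived state '1') is unique to Q (autapomorphy; uninformative for grouping).
C2 (derived state '0') is shared by N and W — a synapomorphy uniting that clade.
C3 (derived state '1') is shared by all ingroup taxa — unites the whole ingroup.
Only K, N, Q, and W show the derived state '0' for C4, supporting them as a clade.
C5: derived state '1' in N, Q, and W only — synapomorphy for {N, Q, W}.
C6 (state '1') occurs in N and V but conflicts with the nesting implied by the other characters — most parsimoniously interpreted as homoplasy.
Most parsimonious ingroup topology: ((((W,N),Q),K),V).
V is sister to the clade containing all other ingroup taxa, so it is the earliest-diverging (most basal) ingroup lineage.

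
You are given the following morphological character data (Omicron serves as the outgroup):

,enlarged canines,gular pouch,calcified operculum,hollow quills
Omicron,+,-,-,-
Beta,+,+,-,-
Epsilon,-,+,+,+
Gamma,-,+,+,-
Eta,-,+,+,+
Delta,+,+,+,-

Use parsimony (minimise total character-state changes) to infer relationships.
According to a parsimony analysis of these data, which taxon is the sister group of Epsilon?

Eta

Character polarity is set by the outgroup: the derived state is whichever differs from the outgroup's state, so for enlarged canines the derived state is '-', and for the remaining characters it is '+'.
Only Epsilon, Eta, and Gamma show the derived state '-' for enlarged canines, supporting them as a clade.
gular pouch (derived state '+') is shared by all ingroup taxa — unites the whole ingroup.
Only Delta, Epsilon, Eta, and Gamma show the derived state '+' for calcified operculum, supporting them as a clade.
Only Epsilon and Eta show the derived state '+' for hollow quills, supporting them as a clade.
Most parsimonious ingroup topology: (Beta,(((Epsilon,Eta),Gamma),Delta)).
Epsilon and Eta form a cherry on this tree, so they are sister taxa.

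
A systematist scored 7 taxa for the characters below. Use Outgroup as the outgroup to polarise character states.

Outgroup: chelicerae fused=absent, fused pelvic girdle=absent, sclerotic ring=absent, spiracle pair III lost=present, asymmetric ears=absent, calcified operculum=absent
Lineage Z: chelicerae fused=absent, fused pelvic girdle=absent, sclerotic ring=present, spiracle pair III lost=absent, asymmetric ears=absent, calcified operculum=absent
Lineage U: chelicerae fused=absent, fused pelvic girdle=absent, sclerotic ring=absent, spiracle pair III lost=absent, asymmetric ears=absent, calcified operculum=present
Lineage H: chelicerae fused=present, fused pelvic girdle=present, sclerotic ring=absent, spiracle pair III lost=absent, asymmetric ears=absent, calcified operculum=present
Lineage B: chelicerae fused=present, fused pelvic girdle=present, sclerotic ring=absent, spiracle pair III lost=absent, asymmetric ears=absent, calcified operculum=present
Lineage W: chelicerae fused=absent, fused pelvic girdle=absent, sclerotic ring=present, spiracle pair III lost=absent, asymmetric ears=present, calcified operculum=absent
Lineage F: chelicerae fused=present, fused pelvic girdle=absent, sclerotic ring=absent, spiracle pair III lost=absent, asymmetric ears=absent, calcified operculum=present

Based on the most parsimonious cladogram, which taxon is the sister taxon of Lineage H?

Lineage B

Character polarity is set by the outgroup: the derived state is whichever differs from the outgroup's state, so for spiracle pair III lost the derived state is 'absent', and for the remaining characters it is 'present'.
Only Lineage B, Lineage F, and Lineage H show the derived state 'present' for chelicerae fused, supporting them as a clade.
fused pelvic girdle (derived state 'present') is shared by Lineage B and Lineage H — a synapomorphy uniting that clade.
sclerotic ring: derived state 'present' in Lineage W and Lineage Z only — synapomorphy for {Lineage W, Lineage Z}.
All ingroup taxa share the derived state 'absent' for spiracle pair III lost; it defines the ingroup but does not resolve relationships within it.
asymmetric ears (derived state 'present') is unique to Lineage W (autapomorphy; uninformative for grouping).
Only Lineage B, Lineage F, Lineage H, and Lineage U show the derived state 'present' for calcified operculum, supporting them as a clade.
Most parsimonious ingroup topology: ((Lineage Z,Lineage W),(Lineage U,((Lineage H,Lineage B),Lineage F))).
Lineage H and Lineage B form a cherry on this tree, so they are sister taxa.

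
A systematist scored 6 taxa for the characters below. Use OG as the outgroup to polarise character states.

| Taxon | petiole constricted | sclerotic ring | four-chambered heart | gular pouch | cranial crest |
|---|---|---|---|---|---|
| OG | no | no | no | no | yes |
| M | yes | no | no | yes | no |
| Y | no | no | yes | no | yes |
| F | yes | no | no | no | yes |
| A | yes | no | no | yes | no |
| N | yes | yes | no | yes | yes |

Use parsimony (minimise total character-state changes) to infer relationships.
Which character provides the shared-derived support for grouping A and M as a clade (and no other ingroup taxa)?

cranial crest

Character polarity is set by the outgroup: the derived state is whichever differs from the outgroup's state, so for cranial crest the derived state is 'no', and for the remaining characters it is 'yes'.
Only A, F, M, and N show the derived state 'yes' for petiole constricted, supporting them as a clade.
sclerotic ring: derived state 'yes' in N only — an autapomorphy, so it tells us nothing about relationships among taxa.
four-chambered heart (derived state 'yes') is unique to Y (autapomorphy; uninformative for grouping).
gular pouch (derived state 'yes') is shared by A, M, and N — a synapomorphy uniting that clade.
cranial crest (derived state 'no') is shared by A and M — a synapomorphy uniting that clade.
Most parsimonious ingroup topology: ((((M,A),N),F),Y).
The clade {A, M} is supported by cranial crest: its derived state 'no' occurs in exactly those taxa and in no other taxon (including the outgroup).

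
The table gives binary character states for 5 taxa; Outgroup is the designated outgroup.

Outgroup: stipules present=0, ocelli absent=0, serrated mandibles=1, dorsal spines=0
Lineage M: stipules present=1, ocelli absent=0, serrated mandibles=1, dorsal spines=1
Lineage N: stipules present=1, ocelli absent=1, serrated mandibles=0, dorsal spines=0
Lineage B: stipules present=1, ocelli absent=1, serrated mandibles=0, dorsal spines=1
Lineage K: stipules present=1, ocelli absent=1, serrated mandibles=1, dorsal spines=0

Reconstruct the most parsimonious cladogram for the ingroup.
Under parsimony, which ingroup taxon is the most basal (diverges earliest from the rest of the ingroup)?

Character polarity is set by the outgroup: the derived state is whichever differs from the outgroup's state, so for serrated mandibles the derived state is '0', and for the remaining characters it is '1'.
stipules present (derived state '1') is shared by all ingroup taxa — unites the whole ingroup.
Only Lineage B, Lineage K, and Lineage N show the derived state '1' for ocelli absent, supporting them as a clade.
serrated mandibles (derived state '0') is shared by Lineage B and Lineage N — a synapomorphy uniting that clade.
dorsal spines (state '1') occurs in Lineage B and Lineage M but conflicts with the nesting implied by the other characters — most parsimoniously interpreted as homoplasy.
Most parsimonious ingroup topology: (Lineage M,((Lineage N,Lineage B),Lineage K)).
Lineage M is sister to the clade containing all other ingroup taxa, so it is the earliest-diverging (most basal) ingroup lineage.

Lineage M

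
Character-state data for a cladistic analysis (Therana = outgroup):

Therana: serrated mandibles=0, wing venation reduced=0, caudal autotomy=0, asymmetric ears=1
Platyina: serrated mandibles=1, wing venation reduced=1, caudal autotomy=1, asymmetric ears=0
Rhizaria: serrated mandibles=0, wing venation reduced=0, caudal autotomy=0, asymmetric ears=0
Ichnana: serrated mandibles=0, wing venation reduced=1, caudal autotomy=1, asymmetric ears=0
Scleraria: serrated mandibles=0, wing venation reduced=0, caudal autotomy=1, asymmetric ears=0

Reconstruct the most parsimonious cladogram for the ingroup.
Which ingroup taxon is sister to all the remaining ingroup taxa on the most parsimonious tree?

Character polarity is set by the outgroup: the derived state is whichever differs from the outgroup's state, so for asymmetric ears the derived state is '0', and for the remaining characters it is '1'.
serrated mandibles: derived state '1' in Platyina only — an autapomorphy, so it tells us nothing about relationships among taxa.
Only Ichnana and Platyina show the derived state '1' for wing venation reduced, supporting them as a clade.
caudal autotomy: derived state '1' in Ichnana, Platyina, and Scleraria only — synapomorphy for {Ichnana, Platyina, Scleraria}.
All ingroup taxa share the derived state '0' for asymmetric ears; it defines the ingroup but does not resolve relationships within it.
Most parsimonious ingroup topology: (((Platyina,Ichnana),Scleraria),Rhizaria).
Rhizaria is sister to the clade containing all other ingroup taxa, so it is the earliest-diverging (most basal) ingroup lineage.

Rhizaria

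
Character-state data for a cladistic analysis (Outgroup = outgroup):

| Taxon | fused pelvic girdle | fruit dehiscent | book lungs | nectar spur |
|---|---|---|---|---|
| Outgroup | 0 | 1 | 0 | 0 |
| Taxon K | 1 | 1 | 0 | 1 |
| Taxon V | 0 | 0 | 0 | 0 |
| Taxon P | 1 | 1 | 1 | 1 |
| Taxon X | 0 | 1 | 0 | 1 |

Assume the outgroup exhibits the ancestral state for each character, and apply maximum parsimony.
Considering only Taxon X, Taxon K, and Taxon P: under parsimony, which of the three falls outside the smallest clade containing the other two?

Character polarity is set by the outgroup: the derived state is whichever differs from the outgroup's state, so for fruit dehiscent the derived state is '0', and for the remaining characters it is '1'.
Only Taxon K and Taxon P show the derived state '1' for fused pelvic girdle, supporting them as a clade.
fruit dehiscent (derived state '0') is unique to Taxon V (autapomorphy; uninformative for grouping).
book lungs: derived state '1' in Taxon P only — an autapomorphy, so it tells us nothing about relationships among taxa.
nectar spur (derived state '1') is shared by Taxon K, Taxon P, and Taxon X — a synapomorphy uniting that clade.
Most parsimonious ingroup topology: (Taxon V,((Taxon P,Taxon K),Taxon X)).
Taxon P and Taxon K share a more recent common ancestor with each other than either does with Taxon X, so Taxon X is the least closely related of the three.

Taxon X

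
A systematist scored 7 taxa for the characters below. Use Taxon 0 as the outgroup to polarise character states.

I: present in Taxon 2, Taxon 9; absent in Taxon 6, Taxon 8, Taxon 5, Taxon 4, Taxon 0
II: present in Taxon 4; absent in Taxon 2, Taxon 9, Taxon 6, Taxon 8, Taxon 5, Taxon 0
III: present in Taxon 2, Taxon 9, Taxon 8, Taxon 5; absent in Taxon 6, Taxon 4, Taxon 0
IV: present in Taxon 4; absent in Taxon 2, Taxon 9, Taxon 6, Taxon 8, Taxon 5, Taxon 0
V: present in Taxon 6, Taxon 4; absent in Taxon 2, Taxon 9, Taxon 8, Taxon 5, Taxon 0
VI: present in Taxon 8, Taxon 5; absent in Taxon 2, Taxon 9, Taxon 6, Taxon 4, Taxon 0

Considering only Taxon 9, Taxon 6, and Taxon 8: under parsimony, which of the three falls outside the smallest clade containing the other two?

Taxon 6

The outgroup has state 'absent' for every character, so 'present' is the derived state throughout.
I (derived state 'present') is shared by Taxon 2 and Taxon 9 — a synapomorphy uniting that clade.
II (derived state 'present') is unique to Taxon 4 (autapomorphy; uninformative for grouping).
Only Taxon 2, Taxon 5, Taxon 8, and Taxon 9 show the derived state 'present' for III, supporting them as a clade.
IV: derived state 'present' in Taxon 4 only — an autapomorphy, so it tells us nothing about relationships among taxa.
V: derived state 'present' in Taxon 4 and Taxon 6 only — synapomorphy for {Taxon 4, Taxon 6}.
VI (derived state 'present') is shared by Taxon 5 and Taxon 8 — a synapomorphy uniting that clade.
Most parsimonious ingroup topology: (((Taxon 8,Taxon 5),(Taxon 2,Taxon 9)),(Taxon 6,Taxon 4)).
Taxon 9 and Taxon 8 share a more recent common ancestor with each other than either does with Taxon 6, so Taxon 6 is the least closely related of the three.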